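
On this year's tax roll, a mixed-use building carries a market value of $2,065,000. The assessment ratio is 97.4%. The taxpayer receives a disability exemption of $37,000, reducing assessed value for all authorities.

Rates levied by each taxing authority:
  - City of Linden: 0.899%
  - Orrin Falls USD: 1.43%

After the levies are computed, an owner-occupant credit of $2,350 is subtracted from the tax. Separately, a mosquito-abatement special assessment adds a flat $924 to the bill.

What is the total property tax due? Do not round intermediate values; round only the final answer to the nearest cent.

$44,555.68

Assessed value = $2,065,000 × 0.974 = $2,011,310
Taxable value = $2,011,310 − $37,000 = $1,974,310
City of Linden: $1,974,310 × 0.00899 = $17,749.0469
Orrin Falls USD: $1,974,310 × 0.0143 = $28,232.633
Levies subtotal = $45,981.6799
After credit = $45,981.6799 − $2,350 = $43,631.6799
Total = $43,631.6799 + $924 = $44,555.6799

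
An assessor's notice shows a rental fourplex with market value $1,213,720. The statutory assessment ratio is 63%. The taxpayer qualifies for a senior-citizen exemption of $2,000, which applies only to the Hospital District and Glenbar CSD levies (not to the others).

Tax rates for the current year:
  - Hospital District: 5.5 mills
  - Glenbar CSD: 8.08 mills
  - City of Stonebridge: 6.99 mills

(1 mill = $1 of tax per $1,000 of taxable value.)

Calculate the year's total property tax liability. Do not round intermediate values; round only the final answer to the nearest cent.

Assessed value = $1,213,720 × 0.63 = $764,643.6
Hospital District: ($764,643.6 − $2,000) × 0.0055 = $762,643.6 × 0.0055 = $4,194.5398
Glenbar CSD: ($764,643.6 − $2,000) × 0.00808 = $762,643.6 × 0.00808 = $6,162.160288
City of Stonebridge: $764,643.6 × 0.00699 = $5,344.858764
Total = $15,701.558852

$15,701.56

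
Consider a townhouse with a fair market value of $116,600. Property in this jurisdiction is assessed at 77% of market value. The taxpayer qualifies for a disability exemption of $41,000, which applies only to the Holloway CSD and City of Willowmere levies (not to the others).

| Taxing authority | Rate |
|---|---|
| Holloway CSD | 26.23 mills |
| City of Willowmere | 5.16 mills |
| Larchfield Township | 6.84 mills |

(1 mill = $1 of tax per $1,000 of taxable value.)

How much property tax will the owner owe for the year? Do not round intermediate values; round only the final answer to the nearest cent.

$2,145.38

Assessed value = $116,600 × 0.77 = $89,782
Holloway CSD: ($89,782 − $41,000) × 0.02623 = $48,782 × 0.02623 = $1,279.55186
City of Willowmere: ($89,782 − $41,000) × 0.00516 = $48,782 × 0.00516 = $251.71512
Larchfield Township: $89,782 × 0.00684 = $614.10888
Total = $2,145.37586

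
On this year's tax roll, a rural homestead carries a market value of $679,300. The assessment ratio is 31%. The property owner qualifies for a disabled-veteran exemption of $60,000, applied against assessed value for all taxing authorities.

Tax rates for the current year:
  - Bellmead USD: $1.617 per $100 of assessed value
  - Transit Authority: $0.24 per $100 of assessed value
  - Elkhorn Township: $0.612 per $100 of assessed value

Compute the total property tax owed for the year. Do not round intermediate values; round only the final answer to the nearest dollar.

Assessed value = $679,300 × 0.31 = $210,583
Taxable value = $210,583 − $60,000 = $150,583
Bellmead USD: $150,583 × 0.01617 = $2,434.92711
Transit Authority: $150,583 × 0.0024 = $361.3992
Elkhorn Township: $150,583 × 0.00612 = $921.56796
Total = $2,434.92711 + $361.3992 + $921.56796 = $3,717.89427

$3,718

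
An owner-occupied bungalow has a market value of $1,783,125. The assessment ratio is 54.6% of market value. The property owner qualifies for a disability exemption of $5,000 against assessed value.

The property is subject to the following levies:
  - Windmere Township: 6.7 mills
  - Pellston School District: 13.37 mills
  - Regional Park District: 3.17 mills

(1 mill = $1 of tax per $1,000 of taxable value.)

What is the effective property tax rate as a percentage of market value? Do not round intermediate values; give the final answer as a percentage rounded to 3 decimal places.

Assessed value = $1,783,125 × 0.546 = $973,586.25
Taxable value = $973,586.25 − $5,000 = $968,586.25
Windmere Township: $968,586.25 × 0.0067 = $6,489.527875
Pellston School District: $968,586.25 × 0.01337 = $12,949.9981625
Regional Park District: $968,586.25 × 0.00317 = $3,070.4184125
Total tax = $22,509.94445
Effective rate = $22,509.94445 ÷ $1,783,125 = 1.262% of market value

1.262%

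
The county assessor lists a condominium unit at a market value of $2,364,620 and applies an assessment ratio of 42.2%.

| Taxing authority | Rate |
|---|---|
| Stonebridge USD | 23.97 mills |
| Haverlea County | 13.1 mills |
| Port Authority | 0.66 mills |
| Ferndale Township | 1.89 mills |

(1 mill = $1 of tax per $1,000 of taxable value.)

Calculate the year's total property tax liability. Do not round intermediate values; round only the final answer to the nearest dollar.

Assessed value = $2,364,620 × 0.422 = $997,869.64
Stonebridge USD: $997,869.64 × 0.02397 = $23,918.9352708
Haverlea County: $997,869.64 × 0.0131 = $13,072.092284
Port Authority: $997,869.64 × 0.00066 = $658.5939624
Ferndale Township: $997,869.64 × 0.00189 = $1,885.9736196
Total = $23,918.9352708 + $13,072.092284 + $658.5939624 + $1,885.9736196 = $39,535.5951368

$39,536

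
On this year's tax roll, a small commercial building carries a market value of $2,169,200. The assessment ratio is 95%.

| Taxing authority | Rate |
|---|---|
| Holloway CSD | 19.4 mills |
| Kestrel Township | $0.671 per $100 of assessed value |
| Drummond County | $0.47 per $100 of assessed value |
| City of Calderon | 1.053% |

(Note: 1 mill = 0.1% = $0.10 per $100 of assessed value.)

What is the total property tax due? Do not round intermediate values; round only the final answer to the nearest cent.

Assessed value = $2,169,200 × 0.95 = $2,060,740
Holloway CSD: $2,060,740 × 0.0194 = $39,978.356
Kestrel Township: $2,060,740 × 0.00671 = $13,827.5654
Drummond County: $2,060,740 × 0.0047 = $9,685.478
City of Calderon: $2,060,740 × 0.01053 = $21,699.5922
Total = $85,190.9916

$85,190.99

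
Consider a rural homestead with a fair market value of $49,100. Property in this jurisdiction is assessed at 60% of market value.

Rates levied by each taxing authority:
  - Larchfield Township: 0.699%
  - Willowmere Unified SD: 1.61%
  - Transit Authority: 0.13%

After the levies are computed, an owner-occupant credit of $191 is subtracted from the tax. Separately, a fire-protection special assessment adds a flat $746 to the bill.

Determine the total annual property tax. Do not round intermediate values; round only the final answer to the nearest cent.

Assessed value = $49,100 × 0.6 = $29,460
Larchfield Township: $29,460 × 0.00699 = $205.9254
Willowmere Unified SD: $29,460 × 0.0161 = $474.306
Transit Authority: $29,460 × 0.0013 = $38.298
Levies subtotal = $718.5294
After credit = $718.5294 − $191 = $527.5294
Total = $527.5294 + $746 = $1,273.5294

$1,273.53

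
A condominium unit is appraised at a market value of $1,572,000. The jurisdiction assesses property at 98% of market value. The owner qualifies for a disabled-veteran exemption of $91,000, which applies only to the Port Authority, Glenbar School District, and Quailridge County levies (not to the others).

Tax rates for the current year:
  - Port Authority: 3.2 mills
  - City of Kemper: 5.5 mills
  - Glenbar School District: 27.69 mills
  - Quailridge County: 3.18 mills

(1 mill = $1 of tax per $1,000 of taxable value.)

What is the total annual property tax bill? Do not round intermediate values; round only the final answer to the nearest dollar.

Assessed value = $1,572,000 × 0.98 = $1,540,560
Port Authority: ($1,540,560 − $91,000) × 0.0032 = $1,449,560 × 0.0032 = $4,638.592
City of Kemper: $1,540,560 × 0.0055 = $8,473.08
Glenbar School District: ($1,540,560 − $91,000) × 0.02769 = $1,449,560 × 0.02769 = $40,138.3164
Quailridge County: ($1,540,560 − $91,000) × 0.00318 = $1,449,560 × 0.00318 = $4,609.6008
Total = $57,859.5892

$57,860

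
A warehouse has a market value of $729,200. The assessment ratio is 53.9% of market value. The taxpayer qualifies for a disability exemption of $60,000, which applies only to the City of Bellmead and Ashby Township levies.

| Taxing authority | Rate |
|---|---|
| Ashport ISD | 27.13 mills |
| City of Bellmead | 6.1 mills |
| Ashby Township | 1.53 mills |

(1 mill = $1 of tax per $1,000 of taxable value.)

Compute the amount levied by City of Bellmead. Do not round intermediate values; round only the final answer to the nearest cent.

$2,031.54

Assessed value = $729,200 × 0.539 = $393,038.8
City of Bellmead taxable value = $393,038.8 − $60,000 = $333,038.8
City of Bellmead levy = $333,038.8 × 0.0061 = $2,031.53668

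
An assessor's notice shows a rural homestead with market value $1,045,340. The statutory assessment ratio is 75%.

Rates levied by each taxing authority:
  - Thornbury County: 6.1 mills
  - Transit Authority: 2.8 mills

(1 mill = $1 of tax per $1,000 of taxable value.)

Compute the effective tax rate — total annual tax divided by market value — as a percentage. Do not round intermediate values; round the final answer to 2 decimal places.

0.67%

Assessed value = $1,045,340 × 0.75 = $784,005
Thornbury County: $784,005 × 0.0061 = $4,782.4305
Transit Authority: $784,005 × 0.0028 = $2,195.214
Total tax = $6,977.6445
Effective rate = $6,977.6445 ÷ $1,045,340 = 0.67% of market value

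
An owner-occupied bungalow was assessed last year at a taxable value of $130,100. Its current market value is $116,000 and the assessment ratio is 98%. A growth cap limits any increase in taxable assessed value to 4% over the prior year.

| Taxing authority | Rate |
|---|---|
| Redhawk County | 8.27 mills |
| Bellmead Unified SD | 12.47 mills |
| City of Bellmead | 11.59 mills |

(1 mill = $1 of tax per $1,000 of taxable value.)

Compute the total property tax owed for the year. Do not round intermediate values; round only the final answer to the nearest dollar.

Uncapped assessed value = $116,000 × 0.98 = $113,680
Cap limit = $130,100 × 1.04 = $135,304
Taxable assessed value = min($113,680, $135,304) = $113,680 (cap does not bind)
Redhawk County: $113,680 × 0.00827 = $940.1336
Bellmead Unified SD: $113,680 × 0.01247 = $1,417.5896
City of Bellmead: $113,680 × 0.01159 = $1,317.5512
Total = $3,675.2744

$3,675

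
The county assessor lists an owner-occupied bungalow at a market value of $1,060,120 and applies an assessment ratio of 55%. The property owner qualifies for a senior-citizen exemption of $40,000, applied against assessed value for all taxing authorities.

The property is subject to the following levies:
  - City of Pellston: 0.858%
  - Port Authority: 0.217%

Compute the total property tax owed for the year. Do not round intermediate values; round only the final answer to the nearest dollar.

Assessed value = $1,060,120 × 0.55 = $583,066
Taxable value = $583,066 − $40,000 = $543,066
City of Pellston: $543,066 × 0.00858 = $4,659.50628
Port Authority: $543,066 × 0.00217 = $1,178.45322
Total = $4,659.50628 + $1,178.45322 = $5,837.9595

$5,838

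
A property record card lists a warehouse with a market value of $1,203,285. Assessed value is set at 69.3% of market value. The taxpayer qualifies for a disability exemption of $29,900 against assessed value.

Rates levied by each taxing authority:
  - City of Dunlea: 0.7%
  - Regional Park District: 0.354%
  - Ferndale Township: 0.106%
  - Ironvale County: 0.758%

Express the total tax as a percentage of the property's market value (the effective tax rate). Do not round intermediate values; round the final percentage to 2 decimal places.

Assessed value = $1,203,285 × 0.693 = $833,876.505
Taxable value = $833,876.505 − $29,900 = $803,976.505
City of Dunlea: $803,976.505 × 0.007 = $5,627.835535
Regional Park District: $803,976.505 × 0.00354 = $2,846.0768277
Ferndale Township: $803,976.505 × 0.00106 = $852.2150953
Ironvale County: $803,976.505 × 0.00758 = $6,094.1419079
Total tax = $15,420.2693659
Effective rate = $15,420.2693659 ÷ $1,203,285 = 1.28% of market value

1.28%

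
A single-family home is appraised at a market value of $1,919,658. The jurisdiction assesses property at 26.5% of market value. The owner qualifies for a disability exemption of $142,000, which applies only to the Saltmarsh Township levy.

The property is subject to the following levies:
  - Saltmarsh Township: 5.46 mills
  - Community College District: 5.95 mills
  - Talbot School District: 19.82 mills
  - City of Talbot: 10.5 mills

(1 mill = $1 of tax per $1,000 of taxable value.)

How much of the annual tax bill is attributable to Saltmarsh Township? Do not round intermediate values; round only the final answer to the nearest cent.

Assessed value = $1,919,658 × 0.265 = $508,709.37
Saltmarsh Township taxable value = $508,709.37 − $142,000 = $366,709.37
Saltmarsh Township levy = $366,709.37 × 0.00546 = $2,002.2331602

$2,002.23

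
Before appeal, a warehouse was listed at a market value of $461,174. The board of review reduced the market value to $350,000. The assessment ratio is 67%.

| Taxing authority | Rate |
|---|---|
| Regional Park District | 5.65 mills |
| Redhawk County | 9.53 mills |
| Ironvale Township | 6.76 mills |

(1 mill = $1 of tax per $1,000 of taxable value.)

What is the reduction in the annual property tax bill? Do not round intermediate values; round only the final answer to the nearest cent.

$1,634.24

Old assessed value = $461,174 × 0.67 = $308,986.58
New assessed value = $350,000 × 0.67 = $234,500
Combined rate = 0.00565 + 0.00953 + 0.00676 = 0.02194
Old tax = $308,986.58 × 0.02194 = $6,779.1655652
New tax = $234,500 × 0.02194 = $5,144.93
Reduction = $6,779.1655652 − $5,144.93 = $1,634.2355652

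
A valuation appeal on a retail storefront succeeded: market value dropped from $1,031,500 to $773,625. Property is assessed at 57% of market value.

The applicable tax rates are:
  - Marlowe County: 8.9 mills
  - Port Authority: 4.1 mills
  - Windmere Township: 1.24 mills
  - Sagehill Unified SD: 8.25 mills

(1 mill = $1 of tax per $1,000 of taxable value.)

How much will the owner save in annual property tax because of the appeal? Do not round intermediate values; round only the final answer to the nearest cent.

$3,305.78

Old assessed value = $1,031,500 × 0.57 = $587,955
New assessed value = $773,625 × 0.57 = $440,966.25
Combined rate = 0.0089 + 0.0041 + 0.00124 + 0.00825 = 0.02249
Old tax = $587,955 × 0.02249 = $13,223.10795
New tax = $440,966.25 × 0.02249 = $9,917.3309625
Reduction = $13,223.10795 − $9,917.3309625 = $3,305.7769875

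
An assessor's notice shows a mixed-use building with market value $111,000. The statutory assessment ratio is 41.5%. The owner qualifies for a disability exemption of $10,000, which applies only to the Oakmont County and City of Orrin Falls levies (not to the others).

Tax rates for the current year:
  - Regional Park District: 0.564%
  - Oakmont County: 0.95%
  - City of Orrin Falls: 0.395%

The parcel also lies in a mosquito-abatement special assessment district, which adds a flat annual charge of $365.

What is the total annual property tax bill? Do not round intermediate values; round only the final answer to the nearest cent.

$1,109.88

Assessed value = $111,000 × 0.415 = $46,065
Regional Park District: $46,065 × 0.00564 = $259.8066
Oakmont County: ($46,065 − $10,000) × 0.0095 = $36,065 × 0.0095 = $342.6175
City of Orrin Falls: ($46,065 − $10,000) × 0.00395 = $36,065 × 0.00395 = $142.45675
Levies subtotal = $744.88085
Total = $744.88085 + $365 = $1,109.88085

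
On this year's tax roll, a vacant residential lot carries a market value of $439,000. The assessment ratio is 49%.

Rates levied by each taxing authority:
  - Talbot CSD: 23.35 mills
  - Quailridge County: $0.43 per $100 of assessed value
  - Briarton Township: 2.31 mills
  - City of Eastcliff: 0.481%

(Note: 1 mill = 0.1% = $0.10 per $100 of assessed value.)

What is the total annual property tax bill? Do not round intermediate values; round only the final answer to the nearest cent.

$7,479.37

Assessed value = $439,000 × 0.49 = $215,110
Talbot CSD: $215,110 × 0.02335 = $5,022.8185
Quailridge County: $215,110 × 0.0043 = $924.973
Briarton Township: $215,110 × 0.00231 = $496.9041
City of Eastcliff: $215,110 × 0.00481 = $1,034.6791
Total = $7,479.3747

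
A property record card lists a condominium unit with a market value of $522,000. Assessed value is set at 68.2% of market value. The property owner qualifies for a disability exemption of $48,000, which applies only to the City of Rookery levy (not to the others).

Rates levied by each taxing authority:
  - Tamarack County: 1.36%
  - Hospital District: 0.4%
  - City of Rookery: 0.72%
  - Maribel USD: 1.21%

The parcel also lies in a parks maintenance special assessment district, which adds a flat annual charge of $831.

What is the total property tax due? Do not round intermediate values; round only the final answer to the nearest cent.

$13,621.95

Assessed value = $522,000 × 0.682 = $356,004
Tamarack County: $356,004 × 0.0136 = $4,841.6544
Hospital District: $356,004 × 0.004 = $1,424.016
City of Rookery: ($356,004 − $48,000) × 0.0072 = $308,004 × 0.0072 = $2,217.6288
Maribel USD: $356,004 × 0.0121 = $4,307.6484
Levies subtotal = $12,790.9476
Total = $12,790.9476 + $831 = $13,621.9476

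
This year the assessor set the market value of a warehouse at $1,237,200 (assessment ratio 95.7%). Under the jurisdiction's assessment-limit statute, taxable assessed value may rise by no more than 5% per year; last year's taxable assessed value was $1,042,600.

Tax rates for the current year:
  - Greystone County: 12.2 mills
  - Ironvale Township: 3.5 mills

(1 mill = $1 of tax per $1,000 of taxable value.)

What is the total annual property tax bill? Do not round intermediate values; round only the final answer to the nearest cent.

$17,187.26

Uncapped assessed value = $1,237,200 × 0.957 = $1,184,000.4
Cap limit = $1,042,600 × 1.05 = $1,094,730
Taxable assessed value = min($1,184,000.4, $1,094,730) = $1,094,730 (cap binds)
Greystone County: $1,094,730 × 0.0122 = $13,355.706
Ironvale Township: $1,094,730 × 0.0035 = $3,831.555
Total = $17,187.261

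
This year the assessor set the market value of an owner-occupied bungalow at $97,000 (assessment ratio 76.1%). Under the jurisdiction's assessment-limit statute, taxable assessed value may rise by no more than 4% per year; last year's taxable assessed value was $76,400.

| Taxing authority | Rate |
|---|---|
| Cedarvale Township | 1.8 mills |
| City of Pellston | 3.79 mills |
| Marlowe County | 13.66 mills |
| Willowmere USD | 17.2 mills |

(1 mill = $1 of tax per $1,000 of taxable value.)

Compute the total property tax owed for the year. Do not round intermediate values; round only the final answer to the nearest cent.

$2,690.63

Uncapped assessed value = $97,000 × 0.761 = $73,817
Cap limit = $76,400 × 1.04 = $79,456
Taxable assessed value = min($73,817, $79,456) = $73,817 (cap does not bind)
Cedarvale Township: $73,817 × 0.0018 = $132.8706
City of Pellston: $73,817 × 0.00379 = $279.76643
Marlowe County: $73,817 × 0.01366 = $1,008.34022
Willowmere USD: $73,817 × 0.0172 = $1,269.6524
Total = $2,690.62965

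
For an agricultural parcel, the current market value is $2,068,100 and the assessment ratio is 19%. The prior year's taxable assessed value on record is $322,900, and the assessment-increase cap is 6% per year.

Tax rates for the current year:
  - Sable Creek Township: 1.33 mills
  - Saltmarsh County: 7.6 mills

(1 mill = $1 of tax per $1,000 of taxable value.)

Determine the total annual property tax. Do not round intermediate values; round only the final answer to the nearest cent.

Uncapped assessed value = $2,068,100 × 0.19 = $392,939
Cap limit = $322,900 × 1.06 = $342,274
Taxable assessed value = min($392,939, $342,274) = $342,274 (cap binds)
Sable Creek Township: $342,274 × 0.00133 = $455.22442
Saltmarsh County: $342,274 × 0.0076 = $2,601.2824
Total = $3,056.50682

$3,056.51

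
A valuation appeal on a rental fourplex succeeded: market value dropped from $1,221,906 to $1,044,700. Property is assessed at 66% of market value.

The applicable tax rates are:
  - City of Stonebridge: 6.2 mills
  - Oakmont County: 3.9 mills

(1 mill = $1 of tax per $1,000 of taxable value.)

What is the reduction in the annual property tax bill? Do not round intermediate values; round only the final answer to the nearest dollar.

$1,181

Old assessed value = $1,221,906 × 0.66 = $806,457.96
New assessed value = $1,044,700 × 0.66 = $689,502
Combined rate = 0.0062 + 0.0039 = 0.0101
Old tax = $806,457.96 × 0.0101 = $8,145.225396
New tax = $689,502 × 0.0101 = $6,963.9702
Reduction = $8,145.225396 − $6,963.9702 = $1,181.255196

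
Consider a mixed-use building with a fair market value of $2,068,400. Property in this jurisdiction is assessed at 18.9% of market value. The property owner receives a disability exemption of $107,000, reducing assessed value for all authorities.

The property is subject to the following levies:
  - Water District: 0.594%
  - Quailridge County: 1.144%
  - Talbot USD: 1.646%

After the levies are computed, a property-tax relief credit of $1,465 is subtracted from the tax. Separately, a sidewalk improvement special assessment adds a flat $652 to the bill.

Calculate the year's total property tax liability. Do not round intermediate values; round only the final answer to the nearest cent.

$8,795.11

Assessed value = $2,068,400 × 0.189 = $390,927.6
Taxable value = $390,927.6 − $107,000 = $283,927.6
Water District: $283,927.6 × 0.00594 = $1,686.529944
Quailridge County: $283,927.6 × 0.01144 = $3,248.131744
Talbot USD: $283,927.6 × 0.01646 = $4,673.448296
Levies subtotal = $9,608.109984
After credit = $9,608.109984 − $1,465 = $8,143.109984
Total = $8,143.109984 + $652 = $8,795.109984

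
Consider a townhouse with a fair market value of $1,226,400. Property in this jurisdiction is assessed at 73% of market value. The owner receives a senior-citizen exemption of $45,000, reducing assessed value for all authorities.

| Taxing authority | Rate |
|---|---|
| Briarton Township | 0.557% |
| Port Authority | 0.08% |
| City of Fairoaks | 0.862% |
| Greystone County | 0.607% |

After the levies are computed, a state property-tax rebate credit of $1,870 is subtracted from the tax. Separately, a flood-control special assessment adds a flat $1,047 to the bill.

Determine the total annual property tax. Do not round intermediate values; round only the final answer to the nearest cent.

$17,083.73

Assessed value = $1,226,400 × 0.73 = $895,272
Taxable value = $895,272 − $45,000 = $850,272
Briarton Township: $850,272 × 0.00557 = $4,736.01504
Port Authority: $850,272 × 0.0008 = $680.2176
City of Fairoaks: $850,272 × 0.00862 = $7,329.34464
Greystone County: $850,272 × 0.00607 = $5,161.15104
Levies subtotal = $17,906.72832
After credit = $17,906.72832 − $1,870 = $16,036.72832
Total = $16,036.72832 + $1,047 = $17,083.72832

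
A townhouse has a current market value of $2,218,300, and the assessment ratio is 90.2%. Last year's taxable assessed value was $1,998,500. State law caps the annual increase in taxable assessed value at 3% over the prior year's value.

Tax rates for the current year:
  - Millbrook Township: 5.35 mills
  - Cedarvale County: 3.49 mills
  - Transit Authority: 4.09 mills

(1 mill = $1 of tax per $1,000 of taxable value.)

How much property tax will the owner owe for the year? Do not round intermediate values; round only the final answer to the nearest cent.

$25,871.72

Uncapped assessed value = $2,218,300 × 0.902 = $2,000,906.6
Cap limit = $1,998,500 × 1.03 = $2,058,455
Taxable assessed value = min($2,000,906.6, $2,058,455) = $2,000,906.6 (cap does not bind)
Millbrook Township: $2,000,906.6 × 0.00535 = $10,704.85031
Cedarvale County: $2,000,906.6 × 0.00349 = $6,983.164034
Transit Authority: $2,000,906.6 × 0.00409 = $8,183.707994
Total = $25,871.722338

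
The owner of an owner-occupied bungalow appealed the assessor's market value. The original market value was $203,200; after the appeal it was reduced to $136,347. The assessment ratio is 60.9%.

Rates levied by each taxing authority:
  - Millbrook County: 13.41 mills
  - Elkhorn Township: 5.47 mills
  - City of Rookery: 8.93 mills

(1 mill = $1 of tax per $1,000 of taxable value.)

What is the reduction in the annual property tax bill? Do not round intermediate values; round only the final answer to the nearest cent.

Old assessed value = $203,200 × 0.609 = $123,748.8
New assessed value = $136,347 × 0.609 = $83,035.323
Combined rate = 0.01341 + 0.00547 + 0.00893 = 0.02781
Old tax = $123,748.8 × 0.02781 = $3,441.454128
New tax = $83,035.323 × 0.02781 = $2,309.21233263
Reduction = $3,441.454128 − $2,309.21233263 = $1,132.24179537

$1,132.24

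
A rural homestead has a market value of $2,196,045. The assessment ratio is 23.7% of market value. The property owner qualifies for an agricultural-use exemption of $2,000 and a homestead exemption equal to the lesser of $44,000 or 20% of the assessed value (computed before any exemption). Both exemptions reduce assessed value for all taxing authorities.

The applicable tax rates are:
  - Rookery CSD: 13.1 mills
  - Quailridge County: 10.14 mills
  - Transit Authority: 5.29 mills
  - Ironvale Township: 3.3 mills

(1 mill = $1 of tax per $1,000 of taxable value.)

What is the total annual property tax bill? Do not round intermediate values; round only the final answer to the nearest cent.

Assessed value = $2,196,045 × 0.237 = $520,462.665
Homestead exemption = min($44,000, 20% × $520,462.665) = min($44,000, $104,092.533) = $44,000 (dollar cap binds)
Taxable value = $520,462.665 − $2,000 − $44,000 = $474,462.665
Rookery CSD: $474,462.665 × 0.0131 = $6,215.4609115
Quailridge County: $474,462.665 × 0.01014 = $4,811.0514231
Transit Authority: $474,462.665 × 0.00529 = $2,509.90749785
Ironvale Township: $474,462.665 × 0.0033 = $1,565.7267945
Total = $15,102.14662695

$15,102.15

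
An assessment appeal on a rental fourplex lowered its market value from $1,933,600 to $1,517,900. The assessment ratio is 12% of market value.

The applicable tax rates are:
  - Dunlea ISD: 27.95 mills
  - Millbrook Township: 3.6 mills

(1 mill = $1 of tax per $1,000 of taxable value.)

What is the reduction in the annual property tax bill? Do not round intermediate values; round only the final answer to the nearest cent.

$1,573.84

Old assessed value = $1,933,600 × 0.12 = $232,032
New assessed value = $1,517,900 × 0.12 = $182,148
Combined rate = 0.02795 + 0.0036 = 0.03155
Old tax = $232,032 × 0.03155 = $7,320.6096
New tax = $182,148 × 0.03155 = $5,746.7694
Reduction = $7,320.6096 − $5,746.7694 = $1,573.8402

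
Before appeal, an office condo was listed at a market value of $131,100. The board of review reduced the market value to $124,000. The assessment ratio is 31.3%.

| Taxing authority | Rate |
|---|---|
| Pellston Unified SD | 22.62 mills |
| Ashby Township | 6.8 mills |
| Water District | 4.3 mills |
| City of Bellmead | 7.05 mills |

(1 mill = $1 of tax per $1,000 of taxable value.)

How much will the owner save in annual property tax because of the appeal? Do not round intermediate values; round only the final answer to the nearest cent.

$90.60

Old assessed value = $131,100 × 0.313 = $41,034.3
New assessed value = $124,000 × 0.313 = $38,812
Combined rate = 0.02262 + 0.0068 + 0.0043 + 0.00705 = 0.04077
Old tax = $41,034.3 × 0.04077 = $1,672.968411
New tax = $38,812 × 0.04077 = $1,582.36524
Reduction = $1,672.968411 − $1,582.36524 = $90.603171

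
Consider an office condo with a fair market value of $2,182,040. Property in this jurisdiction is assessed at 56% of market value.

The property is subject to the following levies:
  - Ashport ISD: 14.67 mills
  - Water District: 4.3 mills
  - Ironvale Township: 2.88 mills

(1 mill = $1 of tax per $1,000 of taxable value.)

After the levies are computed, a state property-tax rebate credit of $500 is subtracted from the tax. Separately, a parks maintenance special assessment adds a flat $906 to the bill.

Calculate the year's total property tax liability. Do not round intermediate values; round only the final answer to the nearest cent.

Assessed value = $2,182,040 × 0.56 = $1,221,942.4
Ashport ISD: $1,221,942.4 × 0.01467 = $17,925.895008
Water District: $1,221,942.4 × 0.0043 = $5,254.35232
Ironvale Township: $1,221,942.4 × 0.00288 = $3,519.194112
Levies subtotal = $26,699.44144
After credit = $26,699.44144 − $500 = $26,199.44144
Total = $26,199.44144 + $906 = $27,105.44144

$27,105.44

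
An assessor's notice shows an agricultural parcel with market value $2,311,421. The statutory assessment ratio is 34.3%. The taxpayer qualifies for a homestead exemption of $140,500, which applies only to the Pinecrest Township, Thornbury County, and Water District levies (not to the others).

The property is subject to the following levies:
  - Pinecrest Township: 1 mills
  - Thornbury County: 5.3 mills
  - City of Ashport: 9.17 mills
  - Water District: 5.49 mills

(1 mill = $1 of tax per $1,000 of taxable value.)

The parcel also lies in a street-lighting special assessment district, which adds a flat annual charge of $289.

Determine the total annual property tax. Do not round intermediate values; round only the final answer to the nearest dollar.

$15,250

Assessed value = $2,311,421 × 0.343 = $792,817.403
Pinecrest Township: ($792,817.403 − $140,500) × 0.001 = $652,317.403 × 0.001 = $652.317403
Thornbury County: ($792,817.403 − $140,500) × 0.0053 = $652,317.403 × 0.0053 = $3,457.2822359
City of Ashport: $792,817.403 × 0.00917 = $7,270.13558551
Water District: ($792,817.403 − $140,500) × 0.00549 = $652,317.403 × 0.00549 = $3,581.22254247
Levies subtotal = $14,960.95776688
Total = $14,960.95776688 + $289 = $15,249.95776688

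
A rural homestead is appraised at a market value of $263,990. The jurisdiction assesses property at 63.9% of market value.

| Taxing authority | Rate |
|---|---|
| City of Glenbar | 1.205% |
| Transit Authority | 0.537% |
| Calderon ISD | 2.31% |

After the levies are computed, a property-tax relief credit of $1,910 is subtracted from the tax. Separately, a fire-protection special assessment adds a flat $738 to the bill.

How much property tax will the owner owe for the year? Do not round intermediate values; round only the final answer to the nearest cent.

Assessed value = $263,990 × 0.639 = $168,689.61
City of Glenbar: $168,689.61 × 0.01205 = $2,032.7098005
Transit Authority: $168,689.61 × 0.00537 = $905.8632057
Calderon ISD: $168,689.61 × 0.0231 = $3,896.729991
Levies subtotal = $6,835.3029972
After credit = $6,835.3029972 − $1,910 = $4,925.3029972
Total = $4,925.3029972 + $738 = $5,663.3029972

$5,663.30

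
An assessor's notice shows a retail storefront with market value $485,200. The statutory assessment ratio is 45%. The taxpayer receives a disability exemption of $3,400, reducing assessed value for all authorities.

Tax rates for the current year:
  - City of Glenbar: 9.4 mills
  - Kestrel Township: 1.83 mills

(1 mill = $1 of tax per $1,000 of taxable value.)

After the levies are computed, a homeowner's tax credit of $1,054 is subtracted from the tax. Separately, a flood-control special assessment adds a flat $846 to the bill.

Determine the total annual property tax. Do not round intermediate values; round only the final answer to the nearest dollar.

Assessed value = $485,200 × 0.45 = $218,340
Taxable value = $218,340 − $3,400 = $214,940
City of Glenbar: $214,940 × 0.0094 = $2,020.436
Kestrel Township: $214,940 × 0.00183 = $393.3402
Levies subtotal = $2,413.7762
After credit = $2,413.7762 − $1,054 = $1,359.7762
Total = $1,359.7762 + $846 = $2,205.7762

$2,206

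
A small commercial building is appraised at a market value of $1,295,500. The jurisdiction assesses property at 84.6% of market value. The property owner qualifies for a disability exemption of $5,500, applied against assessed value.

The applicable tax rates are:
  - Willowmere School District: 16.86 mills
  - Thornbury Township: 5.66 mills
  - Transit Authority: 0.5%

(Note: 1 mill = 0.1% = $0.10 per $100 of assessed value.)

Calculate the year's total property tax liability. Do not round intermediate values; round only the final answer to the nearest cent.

$30,010.37

Assessed value = $1,295,500 × 0.846 = $1,095,993
Taxable value = $1,095,993 − $5,500 = $1,090,493
Willowmere School District: $1,090,493 × 0.01686 = $18,385.71198
Thornbury Township: $1,090,493 × 0.00566 = $6,172.19038
Transit Authority: $1,090,493 × 0.005 = $5,452.465
Total = $30,010.36736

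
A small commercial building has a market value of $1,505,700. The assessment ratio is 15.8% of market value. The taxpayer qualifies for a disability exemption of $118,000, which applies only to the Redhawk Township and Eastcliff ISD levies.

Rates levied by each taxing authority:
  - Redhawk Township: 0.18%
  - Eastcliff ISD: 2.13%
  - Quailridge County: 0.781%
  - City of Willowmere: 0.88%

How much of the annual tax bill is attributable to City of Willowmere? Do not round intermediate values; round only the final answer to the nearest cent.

Assessed value = $1,505,700 × 0.158 = $237,900.6
City of Willowmere taxable value = $237,900.6 (exemption does not apply)
City of Willowmere levy = $237,900.6 × 0.0088 = $2,093.52528

$2,093.53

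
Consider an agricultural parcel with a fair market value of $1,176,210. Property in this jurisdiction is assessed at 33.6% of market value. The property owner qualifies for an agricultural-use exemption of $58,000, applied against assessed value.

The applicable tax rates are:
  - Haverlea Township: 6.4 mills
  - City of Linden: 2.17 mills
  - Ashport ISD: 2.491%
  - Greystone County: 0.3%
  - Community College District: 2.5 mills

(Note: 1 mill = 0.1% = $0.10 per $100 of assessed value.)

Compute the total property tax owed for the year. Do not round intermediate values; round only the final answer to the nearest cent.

$13,144.31

Assessed value = $1,176,210 × 0.336 = $395,206.56
Taxable value = $395,206.56 − $58,000 = $337,206.56
Haverlea Township: $337,206.56 × 0.0064 = $2,158.121984
City of Linden: $337,206.56 × 0.00217 = $731.7382352
Ashport ISD: $337,206.56 × 0.02491 = $8,399.8154096
Greystone County: $337,206.56 × 0.003 = $1,011.61968
Community College District: $337,206.56 × 0.0025 = $843.0164
Total = $13,144.3117088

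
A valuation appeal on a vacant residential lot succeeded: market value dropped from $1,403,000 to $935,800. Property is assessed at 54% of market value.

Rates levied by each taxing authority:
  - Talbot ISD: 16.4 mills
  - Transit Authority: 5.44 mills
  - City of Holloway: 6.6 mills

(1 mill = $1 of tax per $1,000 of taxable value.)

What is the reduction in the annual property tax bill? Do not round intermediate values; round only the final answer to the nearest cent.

Old assessed value = $1,403,000 × 0.54 = $757,620
New assessed value = $935,800 × 0.54 = $505,332
Combined rate = 0.0164 + 0.00544 + 0.0066 = 0.02844
Old tax = $757,620 × 0.02844 = $21,546.7128
New tax = $505,332 × 0.02844 = $14,371.64208
Reduction = $21,546.7128 − $14,371.64208 = $7,175.07072

$7,175.07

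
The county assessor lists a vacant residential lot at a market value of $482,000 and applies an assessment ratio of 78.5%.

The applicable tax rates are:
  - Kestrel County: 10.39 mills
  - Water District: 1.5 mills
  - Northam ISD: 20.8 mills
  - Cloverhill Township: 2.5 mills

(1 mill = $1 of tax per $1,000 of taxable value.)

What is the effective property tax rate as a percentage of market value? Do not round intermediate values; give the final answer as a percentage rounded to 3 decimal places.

Assessed value = $482,000 × 0.785 = $378,370
Kestrel County: $378,370 × 0.01039 = $3,931.2643
Water District: $378,370 × 0.0015 = $567.555
Northam ISD: $378,370 × 0.0208 = $7,870.096
Cloverhill Township: $378,370 × 0.0025 = $945.925
Total tax = $13,314.8403
Effective rate = $13,314.8403 ÷ $482,000 = 2.762% of market value

2.762%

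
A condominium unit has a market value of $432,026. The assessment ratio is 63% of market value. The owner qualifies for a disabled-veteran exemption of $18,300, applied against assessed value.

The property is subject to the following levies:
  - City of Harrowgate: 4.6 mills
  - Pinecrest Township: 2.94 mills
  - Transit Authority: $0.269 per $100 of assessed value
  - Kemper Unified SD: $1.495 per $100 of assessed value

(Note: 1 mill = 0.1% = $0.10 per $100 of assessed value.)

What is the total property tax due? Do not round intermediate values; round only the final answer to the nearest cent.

Assessed value = $432,026 × 0.63 = $272,176.38
Taxable value = $272,176.38 − $18,300 = $253,876.38
City of Harrowgate: $253,876.38 × 0.0046 = $1,167.831348
Pinecrest Township: $253,876.38 × 0.00294 = $746.3965572
Transit Authority: $253,876.38 × 0.00269 = $682.9274622
Kemper Unified SD: $253,876.38 × 0.01495 = $3,795.451881
Total = $6,392.6072484

$6,392.61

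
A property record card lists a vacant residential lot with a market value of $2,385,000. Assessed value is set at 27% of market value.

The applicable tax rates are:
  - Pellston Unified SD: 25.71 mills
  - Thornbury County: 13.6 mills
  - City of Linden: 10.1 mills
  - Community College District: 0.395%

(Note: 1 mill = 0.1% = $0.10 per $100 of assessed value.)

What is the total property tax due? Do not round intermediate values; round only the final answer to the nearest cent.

$34,361.17

Assessed value = $2,385,000 × 0.27 = $643,950
Pellston Unified SD: $643,950 × 0.02571 = $16,555.9545
Thornbury County: $643,950 × 0.0136 = $8,757.72
City of Linden: $643,950 × 0.0101 = $6,503.895
Community College District: $643,950 × 0.00395 = $2,543.6025
Total = $34,361.172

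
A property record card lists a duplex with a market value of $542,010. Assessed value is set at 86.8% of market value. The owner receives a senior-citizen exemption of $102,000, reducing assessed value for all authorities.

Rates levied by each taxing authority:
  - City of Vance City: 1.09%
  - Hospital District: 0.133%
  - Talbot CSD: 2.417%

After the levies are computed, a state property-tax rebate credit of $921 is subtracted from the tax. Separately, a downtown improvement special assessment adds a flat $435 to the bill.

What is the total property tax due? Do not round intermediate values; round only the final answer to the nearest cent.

$12,926.11

Assessed value = $542,010 × 0.868 = $470,464.68
Taxable value = $470,464.68 − $102,000 = $368,464.68
City of Vance City: $368,464.68 × 0.0109 = $4,016.265012
Hospital District: $368,464.68 × 0.00133 = $490.0580244
Talbot CSD: $368,464.68 × 0.02417 = $8,905.7913156
Levies subtotal = $13,412.114352
After credit = $13,412.114352 − $921 = $12,491.114352
Total = $12,491.114352 + $435 = $12,926.114352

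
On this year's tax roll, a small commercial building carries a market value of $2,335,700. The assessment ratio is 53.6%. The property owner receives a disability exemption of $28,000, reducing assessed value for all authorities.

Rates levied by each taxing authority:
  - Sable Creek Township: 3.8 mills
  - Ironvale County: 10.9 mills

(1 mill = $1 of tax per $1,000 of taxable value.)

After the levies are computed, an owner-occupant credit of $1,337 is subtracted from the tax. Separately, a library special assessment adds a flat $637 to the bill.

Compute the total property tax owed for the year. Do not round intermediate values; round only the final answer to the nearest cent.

Assessed value = $2,335,700 × 0.536 = $1,251,935.2
Taxable value = $1,251,935.2 − $28,000 = $1,223,935.2
Sable Creek Township: $1,223,935.2 × 0.0038 = $4,650.95376
Ironvale County: $1,223,935.2 × 0.0109 = $13,340.89368
Levies subtotal = $17,991.84744
After credit = $17,991.84744 − $1,337 = $16,654.84744
Total = $16,654.84744 + $637 = $17,291.84744

$17,291.85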